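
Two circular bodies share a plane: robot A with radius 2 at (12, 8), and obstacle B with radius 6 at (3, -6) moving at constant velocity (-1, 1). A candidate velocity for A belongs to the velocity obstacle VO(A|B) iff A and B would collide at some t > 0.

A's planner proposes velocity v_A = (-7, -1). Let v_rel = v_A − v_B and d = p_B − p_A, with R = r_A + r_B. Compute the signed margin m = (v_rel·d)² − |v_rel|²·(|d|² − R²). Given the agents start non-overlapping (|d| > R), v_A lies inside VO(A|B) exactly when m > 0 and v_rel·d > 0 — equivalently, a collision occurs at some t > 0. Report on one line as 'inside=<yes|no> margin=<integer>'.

d = (-9, -14),  |d|² = 277;  R = 2+6 = 8,  c = 277−8² = 213
v_rel = (-6, -2),  |v_rel|² = 40;  v_rel·d = (-6)·(-9) + (-2)·(-14) = 82
40·t² − 164·t + 213 = 0  ⇒  m = 82² − 40·213 = -1796
m = -1796 < 0,  v_rel·d = 82 > 0  ⇒  outside

inside=no margin=-1796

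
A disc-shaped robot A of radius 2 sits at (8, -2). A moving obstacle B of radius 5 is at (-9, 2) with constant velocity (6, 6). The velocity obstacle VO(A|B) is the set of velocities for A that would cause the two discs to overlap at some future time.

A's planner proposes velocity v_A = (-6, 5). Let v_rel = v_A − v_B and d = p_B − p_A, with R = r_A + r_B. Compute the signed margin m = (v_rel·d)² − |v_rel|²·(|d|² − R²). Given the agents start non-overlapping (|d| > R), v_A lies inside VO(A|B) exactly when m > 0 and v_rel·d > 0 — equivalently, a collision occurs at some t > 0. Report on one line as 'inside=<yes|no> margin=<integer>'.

d = (-17, 4),  |d|² = 305;  R = 2+5 = 7,  c = 305−7² = 256
v_rel = (-12, -1),  |v_rel|² = 145;  v_rel·d = (-12)·(-17) + (-1)·(4) = 200
145·t² − 400·t + 256 = 0  ⇒  m = 200² − 145·256 = 2880
m = 2880 > 0,  v_rel·d = 200 > 0  ⇒  inside

inside=yes margin=2880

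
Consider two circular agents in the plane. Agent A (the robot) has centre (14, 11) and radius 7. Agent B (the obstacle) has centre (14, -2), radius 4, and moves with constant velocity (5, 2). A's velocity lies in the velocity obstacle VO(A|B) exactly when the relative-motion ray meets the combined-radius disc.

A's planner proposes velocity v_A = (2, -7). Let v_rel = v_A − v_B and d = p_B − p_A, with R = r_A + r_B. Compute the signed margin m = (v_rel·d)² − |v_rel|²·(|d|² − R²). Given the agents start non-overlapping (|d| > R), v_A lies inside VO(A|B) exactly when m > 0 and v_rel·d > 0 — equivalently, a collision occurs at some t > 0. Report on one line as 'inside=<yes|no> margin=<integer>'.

d = (0, -13),  |d|² = 169;  R = 7+4 = 11,  c = 169−11² = 48
v_rel = (-3, -9),  |v_rel|² = 90;  v_rel·d = (-3)·(0) + (-9)·(-13) = 117
90·t² − 234·t + 48 = 0  ⇒  m = 117² − 90·48 = 9369
m = 9369 > 0,  v_rel·d = 117 > 0  ⇒  inside

inside=yes margin=9369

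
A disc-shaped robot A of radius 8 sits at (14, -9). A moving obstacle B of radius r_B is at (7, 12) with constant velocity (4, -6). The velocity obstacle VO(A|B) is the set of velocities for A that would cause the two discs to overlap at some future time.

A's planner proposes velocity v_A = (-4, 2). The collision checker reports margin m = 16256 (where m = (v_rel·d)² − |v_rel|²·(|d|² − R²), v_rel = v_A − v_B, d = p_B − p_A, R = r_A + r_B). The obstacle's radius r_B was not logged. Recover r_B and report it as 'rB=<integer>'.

m = 16256
d = (-7, 21);  v_rel = (-8, 8),  |v_rel|² = 128
v_rel×d = (-8)·(21) − (8)·(-7) = -112
since m = R²·128 − (-112)²:  R² = (12544 + 16256) / 128 = 225
R = √225 = 15  ⇒  r_B = 15 − 8 = 7

rB=7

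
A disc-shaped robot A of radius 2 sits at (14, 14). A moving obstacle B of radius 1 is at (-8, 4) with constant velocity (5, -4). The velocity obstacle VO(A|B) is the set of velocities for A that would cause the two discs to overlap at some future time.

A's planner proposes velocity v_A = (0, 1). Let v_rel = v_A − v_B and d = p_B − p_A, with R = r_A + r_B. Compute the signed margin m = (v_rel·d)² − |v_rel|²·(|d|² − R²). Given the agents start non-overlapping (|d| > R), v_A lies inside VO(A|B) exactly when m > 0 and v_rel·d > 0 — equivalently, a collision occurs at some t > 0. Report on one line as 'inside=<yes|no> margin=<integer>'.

d = (-22, -10),  |d|² = 584;  R = 2+1 = 3,  c = 584−3² = 575
v_rel = (-5, 5),  |v_rel|² = 50;  v_rel·d = (-5)·(-22) + (5)·(-10) = 60
50·t² − 120·t + 575 = 0  ⇒  m = 60² − 50·575 = -25150
m = -25150 < 0,  v_rel·d = 60 > 0  ⇒  outside

inside=no margin=-25150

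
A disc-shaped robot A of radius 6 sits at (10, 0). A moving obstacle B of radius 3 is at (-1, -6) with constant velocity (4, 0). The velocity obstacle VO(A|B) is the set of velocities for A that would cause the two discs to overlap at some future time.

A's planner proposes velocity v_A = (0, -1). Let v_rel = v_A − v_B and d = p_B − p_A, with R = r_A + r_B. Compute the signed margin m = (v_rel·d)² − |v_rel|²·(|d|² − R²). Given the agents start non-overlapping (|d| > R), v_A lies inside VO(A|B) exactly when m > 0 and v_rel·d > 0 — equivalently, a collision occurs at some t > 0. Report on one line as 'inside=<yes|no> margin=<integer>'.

d = (-11, -6),  |d|² = 157;  R = 6+3 = 9,  c = 157−9² = 76
v_rel = (-4, -1),  |v_rel|² = 17;  v_rel·d = (-4)·(-11) + (-1)·(-6) = 50
17·t² − 100·t + 76 = 0  ⇒  m = 50² − 17·76 = 1208
m = 1208 > 0,  v_rel·d = 50 > 0  ⇒  inside

inside=yes margin=1208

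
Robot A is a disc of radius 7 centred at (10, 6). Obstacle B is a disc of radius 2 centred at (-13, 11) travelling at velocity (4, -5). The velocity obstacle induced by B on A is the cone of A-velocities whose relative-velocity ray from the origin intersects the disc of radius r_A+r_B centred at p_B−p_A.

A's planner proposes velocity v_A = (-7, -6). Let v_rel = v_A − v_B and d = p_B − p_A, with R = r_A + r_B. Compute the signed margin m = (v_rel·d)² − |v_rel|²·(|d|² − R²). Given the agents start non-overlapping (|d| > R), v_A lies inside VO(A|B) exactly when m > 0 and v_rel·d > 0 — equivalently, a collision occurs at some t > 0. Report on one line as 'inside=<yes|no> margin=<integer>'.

d = (-23, 5),  |d|² = 554;  R = 7+2 = 9,  c = 554−9² = 473
v_rel = (-11, -1),  |v_rel|² = 122;  v_rel·d = (-11)·(-23) + (-1)·(5) = 248
122·t² − 496·t + 473 = 0  ⇒  m = 248² − 122·473 = 3798
m = 3798 > 0,  v_rel·d = 248 > 0  ⇒  inside

inside=yes margin=3798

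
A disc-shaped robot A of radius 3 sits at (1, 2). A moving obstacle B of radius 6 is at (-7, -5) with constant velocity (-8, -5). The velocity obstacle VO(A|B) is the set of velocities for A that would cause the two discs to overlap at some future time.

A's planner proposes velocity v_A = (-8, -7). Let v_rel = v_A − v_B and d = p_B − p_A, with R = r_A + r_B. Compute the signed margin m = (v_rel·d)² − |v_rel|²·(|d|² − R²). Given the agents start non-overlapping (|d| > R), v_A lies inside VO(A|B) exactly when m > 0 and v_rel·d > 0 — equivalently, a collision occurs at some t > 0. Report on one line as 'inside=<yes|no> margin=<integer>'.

d = (-8, -7),  |d|² = 113;  R = 3+6 = 9,  c = 113−9² = 32
v_rel = (0, -2),  |v_rel|² = 4;  v_rel·d = (0)·(-8) + (-2)·(-7) = 14
4·t² − 28·t + 32 = 0  ⇒  m = 14² − 4·32 = 68
m = 68 > 0,  v_rel·d = 14 > 0  ⇒  inside

inside=yes margin=68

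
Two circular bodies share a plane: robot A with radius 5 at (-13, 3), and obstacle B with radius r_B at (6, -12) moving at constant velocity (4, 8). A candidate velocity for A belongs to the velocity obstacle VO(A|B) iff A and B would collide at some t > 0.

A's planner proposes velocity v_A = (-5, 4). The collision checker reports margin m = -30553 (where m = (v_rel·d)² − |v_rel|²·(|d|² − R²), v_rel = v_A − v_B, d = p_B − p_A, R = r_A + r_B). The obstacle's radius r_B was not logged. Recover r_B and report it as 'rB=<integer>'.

m = -30553
d = (19, -15);  v_rel = (-9, -4),  |v_rel|² = 97
v_rel×d = (-9)·(-15) − (-4)·(19) = 211
since m = R²·97 − 211²:  R² = (44521 + -30553) / 97 = 144
R = √144 = 12  ⇒  r_B = 12 − 5 = 7

rB=7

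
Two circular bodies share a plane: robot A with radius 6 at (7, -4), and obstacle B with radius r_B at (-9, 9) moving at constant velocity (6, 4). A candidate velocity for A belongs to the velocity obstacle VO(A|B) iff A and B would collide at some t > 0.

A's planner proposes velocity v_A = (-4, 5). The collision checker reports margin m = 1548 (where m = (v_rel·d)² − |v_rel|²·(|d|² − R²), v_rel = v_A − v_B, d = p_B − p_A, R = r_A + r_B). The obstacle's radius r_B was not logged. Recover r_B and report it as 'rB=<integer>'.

m = 1548
d = (-16, 13);  v_rel = (-10, 1),  |v_rel|² = 101
v_rel×d = (-10)·(13) − (1)·(-16) = -114
since m = R²·101 − (-114)²:  R² = (12996 + 1548) / 101 = 144
R = √144 = 12  ⇒  r_B = 12 − 6 = 6

rB=6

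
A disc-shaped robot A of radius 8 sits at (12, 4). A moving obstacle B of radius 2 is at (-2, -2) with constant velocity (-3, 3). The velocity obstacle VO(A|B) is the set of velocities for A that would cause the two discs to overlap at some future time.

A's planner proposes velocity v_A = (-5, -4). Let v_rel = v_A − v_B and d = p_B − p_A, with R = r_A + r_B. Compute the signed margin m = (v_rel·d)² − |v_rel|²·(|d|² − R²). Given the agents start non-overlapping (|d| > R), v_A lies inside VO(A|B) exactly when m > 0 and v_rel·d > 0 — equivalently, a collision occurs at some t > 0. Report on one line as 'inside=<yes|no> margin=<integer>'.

d = (-14, -6),  |d|² = 232;  R = 8+2 = 10,  c = 232−10² = 132
v_rel = (-2, -7),  |v_rel|² = 53;  v_rel·d = (-2)·(-14) + (-7)·(-6) = 70
53·t² − 140·t + 132 = 0  ⇒  m = 70² − 53·132 = -2096
m = -2096 < 0,  v_rel·d = 70 > 0  ⇒  outside

inside=no margin=-2096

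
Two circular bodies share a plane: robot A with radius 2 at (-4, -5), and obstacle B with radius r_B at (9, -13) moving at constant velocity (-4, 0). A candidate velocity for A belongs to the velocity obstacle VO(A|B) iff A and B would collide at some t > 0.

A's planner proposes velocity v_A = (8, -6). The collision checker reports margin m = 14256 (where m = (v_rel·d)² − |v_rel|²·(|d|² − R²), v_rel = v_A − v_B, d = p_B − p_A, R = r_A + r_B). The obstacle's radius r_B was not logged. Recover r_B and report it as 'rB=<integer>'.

m = 14256
d = (13, -8);  v_rel = (12, -6),  |v_rel|² = 180
v_rel×d = (12)·(-8) − (-6)·(13) = -18
since m = R²·180 − (-18)²:  R² = (324 + 14256) / 180 = 81
R = √81 = 9  ⇒  r_B = 9 − 2 = 7

rB=7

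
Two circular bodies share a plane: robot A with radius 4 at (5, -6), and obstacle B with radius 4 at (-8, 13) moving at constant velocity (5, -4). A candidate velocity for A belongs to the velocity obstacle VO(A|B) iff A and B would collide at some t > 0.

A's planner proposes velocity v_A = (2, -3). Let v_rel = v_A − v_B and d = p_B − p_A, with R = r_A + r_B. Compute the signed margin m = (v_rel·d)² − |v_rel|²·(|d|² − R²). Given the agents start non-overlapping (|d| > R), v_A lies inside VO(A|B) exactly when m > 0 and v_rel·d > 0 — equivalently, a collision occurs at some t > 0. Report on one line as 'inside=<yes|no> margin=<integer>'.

d = (-13, 19),  |d|² = 530;  R = 4+4 = 8,  c = 530−8² = 466
v_rel = (-3, 1),  |v_rel|² = 10;  v_rel·d = (-3)·(-13) + (1)·(19) = 58
10·t² − 116·t + 466 = 0  ⇒  m = 58² − 10·466 = -1296
m = -1296 < 0,  v_rel·d = 58 > 0  ⇒  outside

inside=no margin=-1296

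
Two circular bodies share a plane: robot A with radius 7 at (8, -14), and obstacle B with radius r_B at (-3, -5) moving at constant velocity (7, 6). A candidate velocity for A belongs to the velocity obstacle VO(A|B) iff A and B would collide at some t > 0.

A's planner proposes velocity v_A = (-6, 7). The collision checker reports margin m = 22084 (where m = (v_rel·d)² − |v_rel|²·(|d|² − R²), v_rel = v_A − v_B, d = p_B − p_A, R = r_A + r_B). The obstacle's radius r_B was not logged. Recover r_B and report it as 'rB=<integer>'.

m = 22084
d = (-11, 9);  v_rel = (-13, 1),  |v_rel|² = 170
v_rel×d = (-13)·(9) − (1)·(-11) = -106
since m = R²·170 − (-106)²:  R² = (11236 + 22084) / 170 = 196
R = √196 = 14  ⇒  r_B = 14 − 7 = 7

rB=7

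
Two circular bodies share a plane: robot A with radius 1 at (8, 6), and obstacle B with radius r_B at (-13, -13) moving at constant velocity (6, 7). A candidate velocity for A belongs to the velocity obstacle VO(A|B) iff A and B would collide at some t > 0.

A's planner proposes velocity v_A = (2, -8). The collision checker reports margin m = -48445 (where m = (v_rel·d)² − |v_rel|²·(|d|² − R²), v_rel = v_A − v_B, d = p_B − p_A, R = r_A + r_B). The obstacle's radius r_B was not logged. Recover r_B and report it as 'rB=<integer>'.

m = -48445
d = (-21, -19);  v_rel = (-4, -15),  |v_rel|² = 241
v_rel×d = (-4)·(-19) − (-15)·(-21) = -239
since m = R²·241 − (-239)²:  R² = (57121 + -48445) / 241 = 36
R = √36 = 6  ⇒  r_B = 6 − 1 = 5

rB=5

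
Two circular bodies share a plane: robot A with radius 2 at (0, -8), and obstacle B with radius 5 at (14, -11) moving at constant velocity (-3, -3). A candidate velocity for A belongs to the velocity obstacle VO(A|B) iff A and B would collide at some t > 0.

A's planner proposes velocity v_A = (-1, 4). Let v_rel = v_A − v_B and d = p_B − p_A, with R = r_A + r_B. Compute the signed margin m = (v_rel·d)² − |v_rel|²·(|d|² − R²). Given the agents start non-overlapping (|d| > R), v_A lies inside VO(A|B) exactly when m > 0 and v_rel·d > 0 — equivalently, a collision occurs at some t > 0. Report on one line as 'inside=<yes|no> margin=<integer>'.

d = (14, -3),  |d|² = 205;  R = 2+5 = 7,  c = 205−7² = 156
v_rel = (2, 7),  |v_rel|² = 53;  v_rel·d = (2)·(14) + (7)·(-3) = 7
53·t² − 14·t + 156 = 0  ⇒  m = 7² − 53·156 = -8219
m = -8219 < 0,  v_rel·d = 7 > 0  ⇒  outside

inside=no margin=-8219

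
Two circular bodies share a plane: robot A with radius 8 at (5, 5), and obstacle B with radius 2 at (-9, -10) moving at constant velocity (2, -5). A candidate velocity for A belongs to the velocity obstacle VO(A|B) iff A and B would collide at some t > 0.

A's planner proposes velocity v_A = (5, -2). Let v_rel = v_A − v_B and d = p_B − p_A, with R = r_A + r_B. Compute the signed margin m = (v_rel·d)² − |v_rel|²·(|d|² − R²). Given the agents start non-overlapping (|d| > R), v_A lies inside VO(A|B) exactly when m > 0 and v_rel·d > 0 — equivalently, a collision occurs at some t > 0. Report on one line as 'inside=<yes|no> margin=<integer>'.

d = (-14, -15),  |d|² = 421;  R = 8+2 = 10,  c = 421−10² = 321
v_rel = (3, 3),  |v_rel|² = 18;  v_rel·d = (3)·(-14) + (3)·(-15) = -87
18·t² + 174·t + 321 = 0  ⇒  m = (-87)² − 18·321 = 1791
m = 1791 > 0,  v_rel·d = -87 < 0  ⇒  outside

inside=no margin=1791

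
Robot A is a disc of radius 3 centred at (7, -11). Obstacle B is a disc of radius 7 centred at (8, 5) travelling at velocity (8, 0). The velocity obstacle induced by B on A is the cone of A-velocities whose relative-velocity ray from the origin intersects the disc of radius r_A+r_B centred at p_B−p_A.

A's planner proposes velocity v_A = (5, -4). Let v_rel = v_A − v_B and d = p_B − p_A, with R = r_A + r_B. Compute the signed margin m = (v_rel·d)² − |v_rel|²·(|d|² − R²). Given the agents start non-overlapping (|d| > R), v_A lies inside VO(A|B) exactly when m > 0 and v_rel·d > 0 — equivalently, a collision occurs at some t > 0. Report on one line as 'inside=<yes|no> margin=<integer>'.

d = (1, 16),  |d|² = 257;  R = 3+7 = 10,  c = 257−10² = 157
v_rel = (-3, -4),  |v_rel|² = 25;  v_rel·d = (-3)·(1) + (-4)·(16) = -67
25·t² + 134·t + 157 = 0  ⇒  m = (-67)² − 25·157 = 564
m = 564 > 0,  v_rel·d = -67 < 0  ⇒  outside

inside=no margin=564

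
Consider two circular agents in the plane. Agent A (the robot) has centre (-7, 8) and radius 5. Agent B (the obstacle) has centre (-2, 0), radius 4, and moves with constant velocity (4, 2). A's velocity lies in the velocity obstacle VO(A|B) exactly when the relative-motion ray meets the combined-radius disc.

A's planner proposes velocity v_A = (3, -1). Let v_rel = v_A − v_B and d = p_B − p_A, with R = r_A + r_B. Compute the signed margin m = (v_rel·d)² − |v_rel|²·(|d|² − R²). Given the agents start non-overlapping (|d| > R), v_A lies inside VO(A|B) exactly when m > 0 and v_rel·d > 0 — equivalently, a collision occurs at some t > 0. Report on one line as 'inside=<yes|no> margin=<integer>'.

d = (5, -8),  |d|² = 89;  R = 5+4 = 9,  c = 89−9² = 8
v_rel = (-1, -3),  |v_rel|² = 10;  v_rel·d = (-1)·(5) + (-3)·(-8) = 19
10·t² − 38·t + 8 = 0  ⇒  m = 19² − 10·8 = 281
m = 281 > 0,  v_rel·d = 19 > 0  ⇒  inside

inside=yes margin=281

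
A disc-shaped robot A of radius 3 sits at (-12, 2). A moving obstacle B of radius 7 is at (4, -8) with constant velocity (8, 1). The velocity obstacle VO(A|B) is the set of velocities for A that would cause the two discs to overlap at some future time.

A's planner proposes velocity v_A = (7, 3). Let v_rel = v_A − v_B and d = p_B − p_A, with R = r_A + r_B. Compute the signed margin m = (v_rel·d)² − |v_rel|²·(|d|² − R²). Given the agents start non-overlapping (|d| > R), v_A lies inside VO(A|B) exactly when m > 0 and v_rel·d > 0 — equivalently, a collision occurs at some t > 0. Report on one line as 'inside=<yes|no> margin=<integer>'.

d = (16, -10),  |d|² = 356;  R = 3+7 = 10,  c = 356−10² = 256
v_rel = (-1, 2),  |v_rel|² = 5;  v_rel·d = (-1)·(16) + (2)·(-10) = -36
5·t² + 72·t + 256 = 0  ⇒  m = (-36)² − 5·256 = 16
m = 16 > 0,  v_rel·d = -36 < 0  ⇒  outside

inside=no margin=16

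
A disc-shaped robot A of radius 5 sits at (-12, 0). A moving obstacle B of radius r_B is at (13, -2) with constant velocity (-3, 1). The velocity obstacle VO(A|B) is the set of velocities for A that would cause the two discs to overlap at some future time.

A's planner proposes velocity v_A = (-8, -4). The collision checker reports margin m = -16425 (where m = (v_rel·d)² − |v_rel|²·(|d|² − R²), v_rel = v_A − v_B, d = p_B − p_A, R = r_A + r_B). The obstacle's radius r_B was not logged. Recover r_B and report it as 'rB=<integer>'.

m = -16425
d = (25, -2);  v_rel = (-5, -5),  |v_rel|² = 50
v_rel×d = (-5)·(-2) − (-5)·(25) = 135
since m = R²·50 − 135²:  R² = (18225 + -16425) / 50 = 36
R = √36 = 6  ⇒  r_B = 6 − 5 = 1

rB=1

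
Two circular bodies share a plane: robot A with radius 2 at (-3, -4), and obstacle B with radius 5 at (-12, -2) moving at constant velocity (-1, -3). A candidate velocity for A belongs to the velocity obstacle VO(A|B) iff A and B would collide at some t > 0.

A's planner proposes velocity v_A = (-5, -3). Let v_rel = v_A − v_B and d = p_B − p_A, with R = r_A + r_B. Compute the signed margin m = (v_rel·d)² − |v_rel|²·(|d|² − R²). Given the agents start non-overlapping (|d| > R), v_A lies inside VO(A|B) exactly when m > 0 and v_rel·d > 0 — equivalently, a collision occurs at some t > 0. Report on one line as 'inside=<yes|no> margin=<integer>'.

d = (-9, 2),  |d|² = 85;  R = 2+5 = 7,  c = 85−7² = 36
v_rel = (-4, 0),  |v_rel|² = 16;  v_rel·d = (-4)·(-9) + (0)·(2) = 36
16·t² − 72·t + 36 = 0  ⇒  m = 36² − 16·36 = 720
m = 720 > 0,  v_rel·d = 36 > 0  ⇒  inside

inside=yes margin=720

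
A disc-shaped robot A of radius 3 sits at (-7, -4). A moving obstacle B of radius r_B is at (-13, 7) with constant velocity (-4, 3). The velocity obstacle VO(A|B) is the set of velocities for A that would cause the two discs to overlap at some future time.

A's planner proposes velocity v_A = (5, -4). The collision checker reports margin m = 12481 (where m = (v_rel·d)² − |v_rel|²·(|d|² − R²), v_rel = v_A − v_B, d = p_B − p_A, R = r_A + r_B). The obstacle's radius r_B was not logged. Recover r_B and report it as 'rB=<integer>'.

m = 12481
d = (-6, 11);  v_rel = (9, -7),  |v_rel|² = 130
v_rel×d = (9)·(11) − (-7)·(-6) = 57
since m = R²·130 − 57²:  R² = (3249 + 12481) / 130 = 121
R = √121 = 11  ⇒  r_B = 11 − 3 = 8

rB=8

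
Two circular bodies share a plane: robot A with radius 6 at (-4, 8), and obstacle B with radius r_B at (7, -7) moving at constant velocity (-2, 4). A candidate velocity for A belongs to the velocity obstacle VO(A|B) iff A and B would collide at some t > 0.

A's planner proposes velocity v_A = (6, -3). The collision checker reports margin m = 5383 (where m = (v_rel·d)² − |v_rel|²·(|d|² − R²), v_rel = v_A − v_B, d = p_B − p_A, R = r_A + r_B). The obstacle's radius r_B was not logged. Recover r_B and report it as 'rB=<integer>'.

m = 5383
d = (11, -15);  v_rel = (8, -7),  |v_rel|² = 113
v_rel×d = (8)·(-15) − (-7)·(11) = -43
since m = R²·113 − (-43)²:  R² = (1849 + 5383) / 113 = 64
R = √64 = 8  ⇒  r_B = 8 − 6 = 2

rB=2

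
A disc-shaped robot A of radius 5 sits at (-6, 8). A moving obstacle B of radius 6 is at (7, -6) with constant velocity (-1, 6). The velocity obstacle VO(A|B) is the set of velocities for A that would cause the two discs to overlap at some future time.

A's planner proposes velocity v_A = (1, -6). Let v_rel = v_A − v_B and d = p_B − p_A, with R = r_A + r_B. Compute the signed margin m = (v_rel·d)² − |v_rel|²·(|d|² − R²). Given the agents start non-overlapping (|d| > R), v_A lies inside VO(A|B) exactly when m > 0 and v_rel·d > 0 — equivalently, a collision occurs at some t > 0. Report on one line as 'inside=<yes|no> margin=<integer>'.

d = (13, -14),  |d|² = 365;  R = 5+6 = 11,  c = 365−11² = 244
v_rel = (2, -12),  |v_rel|² = 148;  v_rel·d = (2)·(13) + (-12)·(-14) = 194
148·t² − 388·t + 244 = 0  ⇒  m = 194² − 148·244 = 1524
m = 1524 > 0,  v_rel·d = 194 > 0  ⇒  inside

inside=yes margin=1524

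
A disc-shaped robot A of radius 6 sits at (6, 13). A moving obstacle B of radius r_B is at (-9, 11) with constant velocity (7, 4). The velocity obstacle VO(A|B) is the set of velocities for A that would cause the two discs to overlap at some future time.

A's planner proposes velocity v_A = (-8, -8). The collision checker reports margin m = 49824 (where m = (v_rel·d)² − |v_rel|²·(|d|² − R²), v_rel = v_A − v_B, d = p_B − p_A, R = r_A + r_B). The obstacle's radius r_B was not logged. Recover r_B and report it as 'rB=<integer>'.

m = 49824
d = (-15, -2);  v_rel = (-15, -12),  |v_rel|² = 369
v_rel×d = (-15)·(-2) − (-12)·(-15) = -150
since m = R²·369 − (-150)²:  R² = (22500 + 49824) / 369 = 196
R = √196 = 14  ⇒  r_B = 14 − 6 = 8

rB=8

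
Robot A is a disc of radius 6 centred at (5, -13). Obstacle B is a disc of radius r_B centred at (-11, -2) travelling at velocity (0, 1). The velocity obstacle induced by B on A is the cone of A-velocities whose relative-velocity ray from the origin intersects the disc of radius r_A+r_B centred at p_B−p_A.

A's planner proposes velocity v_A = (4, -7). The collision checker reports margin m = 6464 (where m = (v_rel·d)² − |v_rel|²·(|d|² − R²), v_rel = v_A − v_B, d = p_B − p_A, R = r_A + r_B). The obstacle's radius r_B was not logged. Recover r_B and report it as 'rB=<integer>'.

m = 6464
d = (-16, 11);  v_rel = (4, -8),  |v_rel|² = 80
v_rel×d = (4)·(11) − (-8)·(-16) = -84
since m = R²·80 − (-84)²:  R² = (7056 + 6464) / 80 = 169
R = √169 = 13  ⇒  r_B = 13 − 6 = 7

rB=7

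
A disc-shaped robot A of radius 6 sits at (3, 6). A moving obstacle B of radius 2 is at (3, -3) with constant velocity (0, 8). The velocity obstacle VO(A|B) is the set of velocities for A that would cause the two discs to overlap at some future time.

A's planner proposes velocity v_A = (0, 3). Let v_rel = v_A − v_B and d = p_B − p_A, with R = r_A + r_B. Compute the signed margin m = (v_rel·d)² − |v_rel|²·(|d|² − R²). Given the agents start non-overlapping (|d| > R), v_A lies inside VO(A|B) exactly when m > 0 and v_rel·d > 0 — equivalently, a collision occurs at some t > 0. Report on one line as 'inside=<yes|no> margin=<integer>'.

d = (0, -9),  |d|² = 81;  R = 6+2 = 8,  c = 81−8² = 17
v_rel = (0, -5),  |v_rel|² = 25;  v_rel·d = (0)·(0) + (-5)·(-9) = 45
25·t² − 90·t + 17 = 0  ⇒  m = 45² − 25·17 = 1600
m = 1600 > 0,  v_rel·d = 45 > 0  ⇒  inside

inside=yes margin=1600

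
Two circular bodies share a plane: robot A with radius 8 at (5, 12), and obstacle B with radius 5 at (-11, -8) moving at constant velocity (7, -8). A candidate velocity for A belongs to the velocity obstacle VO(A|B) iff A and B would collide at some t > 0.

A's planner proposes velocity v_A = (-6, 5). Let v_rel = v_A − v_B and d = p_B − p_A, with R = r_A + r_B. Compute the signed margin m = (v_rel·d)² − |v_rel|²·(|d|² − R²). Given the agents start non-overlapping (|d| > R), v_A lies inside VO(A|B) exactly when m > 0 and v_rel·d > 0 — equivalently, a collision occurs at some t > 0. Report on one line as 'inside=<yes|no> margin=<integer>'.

d = (-16, -20),  |d|² = 656;  R = 8+5 = 13,  c = 656−13² = 487
v_rel = (-13, 13),  |v_rel|² = 338;  v_rel·d = (-13)·(-16) + (13)·(-20) = -52
338·t² + 104·t + 487 = 0  ⇒  m = (-52)² − 338·487 = -161902
m = -161902 < 0,  v_rel·d = -52 < 0  ⇒  outside

inside=no margin=-161902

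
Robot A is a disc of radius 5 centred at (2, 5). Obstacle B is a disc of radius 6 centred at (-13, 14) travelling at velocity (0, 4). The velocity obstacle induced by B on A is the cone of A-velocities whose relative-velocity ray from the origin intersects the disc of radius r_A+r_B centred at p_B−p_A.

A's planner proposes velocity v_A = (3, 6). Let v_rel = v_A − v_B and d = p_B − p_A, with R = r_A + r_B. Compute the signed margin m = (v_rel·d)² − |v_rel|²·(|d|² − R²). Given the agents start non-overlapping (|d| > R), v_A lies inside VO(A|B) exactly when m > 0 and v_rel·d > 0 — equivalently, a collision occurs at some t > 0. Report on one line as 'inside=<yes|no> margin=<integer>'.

d = (-15, 9),  |d|² = 306;  R = 5+6 = 11,  c = 306−11² = 185
v_rel = (3, 2),  |v_rel|² = 13;  v_rel·d = (3)·(-15) + (2)·(9) = -27
13·t² + 54·t + 185 = 0  ⇒  m = (-27)² − 13·185 = -1676
m = -1676 < 0,  v_rel·d = -27 < 0  ⇒  outside

inside=no margin=-1676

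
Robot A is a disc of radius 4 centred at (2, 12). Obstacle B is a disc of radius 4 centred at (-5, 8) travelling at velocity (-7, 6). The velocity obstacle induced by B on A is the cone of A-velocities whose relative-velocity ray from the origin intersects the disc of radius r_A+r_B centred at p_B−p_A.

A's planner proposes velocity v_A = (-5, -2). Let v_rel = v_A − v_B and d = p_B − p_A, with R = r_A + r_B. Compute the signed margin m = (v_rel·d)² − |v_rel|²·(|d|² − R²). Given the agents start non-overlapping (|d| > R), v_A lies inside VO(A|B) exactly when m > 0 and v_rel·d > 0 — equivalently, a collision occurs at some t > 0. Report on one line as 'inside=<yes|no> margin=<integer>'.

d = (-7, -4),  |d|² = 65;  R = 4+4 = 8,  c = 65−8² = 1
v_rel = (2, -8),  |v_rel|² = 68;  v_rel·d = (2)·(-7) + (-8)·(-4) = 18
68·t² − 36·t + 1 = 0  ⇒  m = 18² − 68·1 = 256
m = 256 > 0,  v_rel·d = 18 > 0  ⇒  inside

inside=yes margin=256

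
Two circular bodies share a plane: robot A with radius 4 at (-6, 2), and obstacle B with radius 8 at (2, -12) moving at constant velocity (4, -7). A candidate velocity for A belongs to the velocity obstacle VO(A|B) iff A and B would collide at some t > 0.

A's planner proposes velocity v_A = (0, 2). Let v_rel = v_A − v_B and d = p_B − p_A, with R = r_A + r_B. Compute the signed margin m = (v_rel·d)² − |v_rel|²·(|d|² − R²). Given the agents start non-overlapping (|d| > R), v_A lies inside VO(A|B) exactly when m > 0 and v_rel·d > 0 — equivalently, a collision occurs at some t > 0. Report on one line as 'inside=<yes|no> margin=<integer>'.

d = (8, -14),  |d|² = 260;  R = 4+8 = 12,  c = 260−12² = 116
v_rel = (-4, 9),  |v_rel|² = 97;  v_rel·d = (-4)·(8) + (9)·(-14) = -158
97·t² + 316·t + 116 = 0  ⇒  m = (-158)² − 97·116 = 13712
m = 13712 > 0,  v_rel·d = -158 < 0  ⇒  outside

inside=no margin=13712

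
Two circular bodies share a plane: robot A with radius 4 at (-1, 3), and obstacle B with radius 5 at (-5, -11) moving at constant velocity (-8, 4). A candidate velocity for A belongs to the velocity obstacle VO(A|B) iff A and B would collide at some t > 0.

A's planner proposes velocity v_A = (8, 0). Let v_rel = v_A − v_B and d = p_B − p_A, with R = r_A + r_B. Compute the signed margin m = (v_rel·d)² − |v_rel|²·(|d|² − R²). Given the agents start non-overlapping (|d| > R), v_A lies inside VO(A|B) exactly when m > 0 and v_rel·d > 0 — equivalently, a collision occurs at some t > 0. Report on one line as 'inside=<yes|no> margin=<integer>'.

d = (-4, -14),  |d|² = 212;  R = 4+5 = 9,  c = 212−9² = 131
v_rel = (16, -4),  |v_rel|² = 272;  v_rel·d = (16)·(-4) + (-4)·(-14) = -8
272·t² + 16·t + 131 = 0  ⇒  m = (-8)² − 272·131 = -35568
m = -35568 < 0,  v_rel·d = -8 < 0  ⇒  outside

inside=no margin=-35568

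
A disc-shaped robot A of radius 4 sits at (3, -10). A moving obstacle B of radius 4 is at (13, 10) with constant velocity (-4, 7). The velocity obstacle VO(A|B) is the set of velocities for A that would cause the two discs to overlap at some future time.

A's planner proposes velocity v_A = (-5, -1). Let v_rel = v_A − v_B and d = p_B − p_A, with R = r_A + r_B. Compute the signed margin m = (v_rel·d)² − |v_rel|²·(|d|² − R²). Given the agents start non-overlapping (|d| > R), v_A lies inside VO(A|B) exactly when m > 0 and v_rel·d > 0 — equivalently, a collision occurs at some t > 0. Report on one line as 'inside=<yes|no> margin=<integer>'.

d = (10, 20),  |d|² = 500;  R = 4+4 = 8,  c = 500−8² = 436
v_rel = (-1, -8),  |v_rel|² = 65;  v_rel·d = (-1)·(10) + (-8)·(20) = -170
65·t² + 340·t + 436 = 0  ⇒  m = (-170)² − 65·436 = 560
m = 560 > 0,  v_rel·d = -170 < 0  ⇒  outside

inside=no margin=560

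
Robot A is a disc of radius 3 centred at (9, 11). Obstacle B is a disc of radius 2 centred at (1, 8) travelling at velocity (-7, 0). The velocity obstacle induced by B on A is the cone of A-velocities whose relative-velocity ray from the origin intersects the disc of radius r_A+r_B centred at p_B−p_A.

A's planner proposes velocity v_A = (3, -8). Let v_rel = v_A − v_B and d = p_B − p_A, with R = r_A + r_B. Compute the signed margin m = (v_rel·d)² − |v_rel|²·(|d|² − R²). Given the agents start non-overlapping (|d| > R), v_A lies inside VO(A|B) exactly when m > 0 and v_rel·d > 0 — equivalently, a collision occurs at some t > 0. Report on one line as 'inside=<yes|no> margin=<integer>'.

d = (-8, -3),  |d|² = 73;  R = 3+2 = 5,  c = 73−5² = 48
v_rel = (10, -8),  |v_rel|² = 164;  v_rel·d = (10)·(-8) + (-8)·(-3) = -56
164·t² + 112·t + 48 = 0  ⇒  m = (-56)² − 164·48 = -4736
m = -4736 < 0,  v_rel·d = -56 < 0  ⇒  outside

inside=no margin=-4736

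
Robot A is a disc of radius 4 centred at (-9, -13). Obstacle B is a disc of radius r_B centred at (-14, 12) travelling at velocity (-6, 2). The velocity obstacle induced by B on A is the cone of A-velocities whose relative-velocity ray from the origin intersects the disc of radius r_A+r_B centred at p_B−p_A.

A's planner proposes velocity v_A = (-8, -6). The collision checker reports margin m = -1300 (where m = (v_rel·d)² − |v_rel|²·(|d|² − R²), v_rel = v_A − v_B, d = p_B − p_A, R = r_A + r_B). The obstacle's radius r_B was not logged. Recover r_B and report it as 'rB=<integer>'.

m = -1300
d = (-5, 25);  v_rel = (-2, -8),  |v_rel|² = 68
v_rel×d = (-2)·(25) − (-8)·(-5) = -90
since m = R²·68 − (-90)²:  R² = (8100 + -1300) / 68 = 100
R = √100 = 10  ⇒  r_B = 10 − 4 = 6

rB=6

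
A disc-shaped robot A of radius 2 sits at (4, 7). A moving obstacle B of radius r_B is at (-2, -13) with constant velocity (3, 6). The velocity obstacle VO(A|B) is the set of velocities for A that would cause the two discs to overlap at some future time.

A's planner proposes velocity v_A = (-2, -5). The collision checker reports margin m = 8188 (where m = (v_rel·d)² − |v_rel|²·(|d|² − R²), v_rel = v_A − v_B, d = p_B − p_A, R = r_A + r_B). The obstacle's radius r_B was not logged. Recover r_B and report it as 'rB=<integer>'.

m = 8188
d = (-6, -20);  v_rel = (-5, -11),  |v_rel|² = 146
v_rel×d = (-5)·(-20) − (-11)·(-6) = 34
since m = R²·146 − 34²:  R² = (1156 + 8188) / 146 = 64
R = √64 = 8  ⇒  r_B = 8 − 2 = 6

rB=6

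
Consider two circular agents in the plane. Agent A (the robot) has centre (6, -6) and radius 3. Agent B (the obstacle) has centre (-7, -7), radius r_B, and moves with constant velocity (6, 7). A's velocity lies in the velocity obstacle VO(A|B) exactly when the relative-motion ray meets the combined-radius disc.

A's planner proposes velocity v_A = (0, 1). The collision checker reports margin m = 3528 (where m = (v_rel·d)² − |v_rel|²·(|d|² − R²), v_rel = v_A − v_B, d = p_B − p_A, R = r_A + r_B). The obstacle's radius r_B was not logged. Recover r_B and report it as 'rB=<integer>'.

m = 3528
d = (-13, -1);  v_rel = (-6, -6),  |v_rel|² = 72
v_rel×d = (-6)·(-1) − (-6)·(-13) = -72
since m = R²·72 − (-72)²:  R² = (5184 + 3528) / 72 = 121
R = √121 = 11  ⇒  r_B = 11 − 3 = 8

rB=8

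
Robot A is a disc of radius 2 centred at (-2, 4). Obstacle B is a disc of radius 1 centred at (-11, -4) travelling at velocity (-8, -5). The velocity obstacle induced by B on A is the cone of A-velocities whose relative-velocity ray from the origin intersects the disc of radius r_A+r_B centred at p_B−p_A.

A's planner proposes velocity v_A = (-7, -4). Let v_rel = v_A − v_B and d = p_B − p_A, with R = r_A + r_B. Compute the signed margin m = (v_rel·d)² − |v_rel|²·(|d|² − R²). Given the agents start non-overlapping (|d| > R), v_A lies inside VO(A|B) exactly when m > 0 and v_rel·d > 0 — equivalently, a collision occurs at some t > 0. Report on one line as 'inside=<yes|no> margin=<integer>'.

d = (-9, -8),  |d|² = 145;  R = 2+1 = 3,  c = 145−3² = 136
v_rel = (1, 1),  |v_rel|² = 2;  v_rel·d = (1)·(-9) + (1)·(-8) = -17
2·t² + 34·t + 136 = 0  ⇒  m = (-17)² − 2·136 = 17
m = 17 > 0,  v_rel·d = -17 < 0  ⇒  outside

inside=no margin=17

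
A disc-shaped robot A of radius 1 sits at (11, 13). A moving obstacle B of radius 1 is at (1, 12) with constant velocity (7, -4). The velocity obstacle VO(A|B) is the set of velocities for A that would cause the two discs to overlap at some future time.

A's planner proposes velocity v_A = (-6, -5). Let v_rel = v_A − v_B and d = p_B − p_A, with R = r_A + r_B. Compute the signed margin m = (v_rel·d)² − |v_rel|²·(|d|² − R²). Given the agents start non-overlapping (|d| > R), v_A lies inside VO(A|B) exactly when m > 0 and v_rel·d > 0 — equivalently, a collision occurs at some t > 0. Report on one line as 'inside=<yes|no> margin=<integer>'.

d = (-10, -1),  |d|² = 101;  R = 1+1 = 2,  c = 101−2² = 97
v_rel = (-13, -1),  |v_rel|² = 170;  v_rel·d = (-13)·(-10) + (-1)·(-1) = 131
170·t² − 262·t + 97 = 0  ⇒  m = 131² − 170·97 = 671
m = 671 > 0,  v_rel·d = 131 > 0  ⇒  inside

inside=yes margin=671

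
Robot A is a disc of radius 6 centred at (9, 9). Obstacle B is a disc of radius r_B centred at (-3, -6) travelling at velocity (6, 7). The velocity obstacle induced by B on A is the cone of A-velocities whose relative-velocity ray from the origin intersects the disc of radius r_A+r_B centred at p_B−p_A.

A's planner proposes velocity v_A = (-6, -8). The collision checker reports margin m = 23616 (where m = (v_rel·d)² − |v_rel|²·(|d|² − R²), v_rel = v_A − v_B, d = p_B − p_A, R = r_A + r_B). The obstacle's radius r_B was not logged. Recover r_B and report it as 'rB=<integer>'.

m = 23616
d = (-12, -15);  v_rel = (-12, -15),  |v_rel|² = 369
v_rel×d = (-12)·(-15) − (-15)·(-12) = 0
since m = R²·369 − 0²:  R² = (0 + 23616) / 369 = 64
R = √64 = 8  ⇒  r_B = 8 − 6 = 2

rB=2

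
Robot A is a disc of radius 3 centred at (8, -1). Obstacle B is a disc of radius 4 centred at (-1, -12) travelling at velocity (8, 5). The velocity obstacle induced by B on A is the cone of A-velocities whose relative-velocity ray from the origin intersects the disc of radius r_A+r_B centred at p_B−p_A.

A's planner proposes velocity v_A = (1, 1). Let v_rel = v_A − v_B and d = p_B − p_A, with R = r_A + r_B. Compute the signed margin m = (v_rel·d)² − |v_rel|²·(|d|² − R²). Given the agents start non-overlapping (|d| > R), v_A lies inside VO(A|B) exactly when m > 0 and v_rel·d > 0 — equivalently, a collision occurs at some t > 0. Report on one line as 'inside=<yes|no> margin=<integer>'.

d = (-9, -11),  |d|² = 202;  R = 3+4 = 7,  c = 202−7² = 153
v_rel = (-7, -4),  |v_rel|² = 65;  v_rel·d = (-7)·(-9) + (-4)·(-11) = 107
65·t² − 214·t + 153 = 0  ⇒  m = 107² − 65·153 = 1504
m = 1504 > 0,  v_rel·d = 107 > 0  ⇒  inside

inside=yes margin=1504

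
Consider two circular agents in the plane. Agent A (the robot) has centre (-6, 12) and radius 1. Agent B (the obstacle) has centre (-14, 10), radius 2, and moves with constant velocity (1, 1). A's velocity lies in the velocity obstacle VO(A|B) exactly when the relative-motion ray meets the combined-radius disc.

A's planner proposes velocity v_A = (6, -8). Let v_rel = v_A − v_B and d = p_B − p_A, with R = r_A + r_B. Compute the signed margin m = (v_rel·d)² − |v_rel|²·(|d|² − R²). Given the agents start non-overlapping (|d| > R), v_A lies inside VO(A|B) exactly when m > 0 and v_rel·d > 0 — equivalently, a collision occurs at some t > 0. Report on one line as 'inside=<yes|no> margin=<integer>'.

d = (-8, -2),  |d|² = 68;  R = 1+2 = 3,  c = 68−3² = 59
v_rel = (5, -9),  |v_rel|² = 106;  v_rel·d = (5)·(-8) + (-9)·(-2) = -22
106·t² + 44·t + 59 = 0  ⇒  m = (-22)² − 106·59 = -5770
m = -5770 < 0,  v_rel·d = -22 < 0  ⇒  outside

inside=no margin=-5770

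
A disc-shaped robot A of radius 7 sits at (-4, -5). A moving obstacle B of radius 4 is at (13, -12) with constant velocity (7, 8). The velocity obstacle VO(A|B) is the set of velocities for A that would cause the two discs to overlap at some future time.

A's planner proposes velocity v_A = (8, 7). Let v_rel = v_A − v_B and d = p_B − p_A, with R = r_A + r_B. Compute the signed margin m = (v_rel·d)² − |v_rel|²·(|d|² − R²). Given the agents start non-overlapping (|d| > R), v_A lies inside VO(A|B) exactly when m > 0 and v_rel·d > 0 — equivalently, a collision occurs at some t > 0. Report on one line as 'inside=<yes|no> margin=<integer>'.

d = (17, -7),  |d|² = 338;  R = 7+4 = 11,  c = 338−11² = 217
v_rel = (1, -1),  |v_rel|² = 2;  v_rel·d = (1)·(17) + (-1)·(-7) = 24
2·t² − 48·t + 217 = 0  ⇒  m = 24² − 2·217 = 142
m = 142 > 0,  v_rel·d = 24 > 0  ⇒  inside

inside=yes margin=142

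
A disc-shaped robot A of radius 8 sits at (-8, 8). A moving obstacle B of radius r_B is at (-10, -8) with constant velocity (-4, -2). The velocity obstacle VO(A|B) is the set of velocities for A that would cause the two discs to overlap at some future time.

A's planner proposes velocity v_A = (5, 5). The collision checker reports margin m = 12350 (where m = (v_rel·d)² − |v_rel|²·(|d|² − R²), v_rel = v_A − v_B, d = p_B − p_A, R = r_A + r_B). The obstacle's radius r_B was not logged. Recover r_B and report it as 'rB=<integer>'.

m = 12350
d = (-2, -16);  v_rel = (9, 7),  |v_rel|² = 130
v_rel×d = (9)·(-16) − (7)·(-2) = -130
since m = R²·130 − (-130)²:  R² = (16900 + 12350) / 130 = 225
R = √225 = 15  ⇒  r_B = 15 − 8 = 7

rB=7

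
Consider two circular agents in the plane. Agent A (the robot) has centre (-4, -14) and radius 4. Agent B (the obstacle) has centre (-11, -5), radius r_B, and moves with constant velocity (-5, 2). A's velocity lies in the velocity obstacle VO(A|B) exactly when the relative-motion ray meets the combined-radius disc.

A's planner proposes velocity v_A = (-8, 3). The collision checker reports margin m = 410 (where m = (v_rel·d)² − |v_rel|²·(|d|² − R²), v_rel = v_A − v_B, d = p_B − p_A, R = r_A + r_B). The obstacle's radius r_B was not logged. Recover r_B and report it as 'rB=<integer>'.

m = 410
d = (-7, 9);  v_rel = (-3, 1),  |v_rel|² = 10
v_rel×d = (-3)·(9) − (1)·(-7) = -20
since m = R²·10 − (-20)²:  R² = (400 + 410) / 10 = 81
R = √81 = 9  ⇒  r_B = 9 − 4 = 5

rB=5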